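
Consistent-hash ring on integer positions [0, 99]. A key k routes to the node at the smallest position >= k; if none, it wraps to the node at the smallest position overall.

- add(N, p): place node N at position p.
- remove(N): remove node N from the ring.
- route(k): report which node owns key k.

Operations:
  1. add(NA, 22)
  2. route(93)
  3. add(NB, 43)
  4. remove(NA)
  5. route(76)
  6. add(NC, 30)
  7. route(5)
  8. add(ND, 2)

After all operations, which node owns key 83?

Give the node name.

Answer: ND

Derivation:
Op 1: add NA@22 -> ring=[22:NA]
Op 2: route key 93: none >= 93, wrap to smallest pos 22 -> NA
Op 3: add NB@43 -> ring=[22:NA,43:NB]
Op 4: remove NA -> ring=[43:NB]
Op 5: route key 76: none >= 76, wrap to smallest pos 43 -> NB
Op 6: add NC@30 -> ring=[30:NC,43:NB]
Op 7: route key 5: smallest pos >= 5 is 30 -> NC
Op 8: add ND@2 -> ring=[2:ND,30:NC,43:NB]
Final route key 83: none >= 83, wrap to smallest pos 2 -> ND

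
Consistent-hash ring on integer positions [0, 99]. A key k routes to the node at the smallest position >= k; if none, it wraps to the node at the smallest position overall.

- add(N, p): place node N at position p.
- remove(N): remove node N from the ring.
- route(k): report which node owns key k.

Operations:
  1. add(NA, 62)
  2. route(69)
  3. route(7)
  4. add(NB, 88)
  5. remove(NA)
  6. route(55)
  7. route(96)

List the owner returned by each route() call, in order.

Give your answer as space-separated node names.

Answer: NA NA NB NB

Derivation:
Op 1: add NA@62 -> ring=[62:NA]
Op 2: route key 69: none >= 69, wrap to smallest pos 62 -> NA
Op 3: route key 7: smallest pos >= 7 is 62 -> NA
Op 4: add NB@88 -> ring=[62:NA,88:NB]
Op 5: remove NA -> ring=[88:NB]
Op 6: route key 55: smallest pos >= 55 is 88 -> NB
Op 7: route key 96: none >= 96, wrap to smallest pos 88 -> NB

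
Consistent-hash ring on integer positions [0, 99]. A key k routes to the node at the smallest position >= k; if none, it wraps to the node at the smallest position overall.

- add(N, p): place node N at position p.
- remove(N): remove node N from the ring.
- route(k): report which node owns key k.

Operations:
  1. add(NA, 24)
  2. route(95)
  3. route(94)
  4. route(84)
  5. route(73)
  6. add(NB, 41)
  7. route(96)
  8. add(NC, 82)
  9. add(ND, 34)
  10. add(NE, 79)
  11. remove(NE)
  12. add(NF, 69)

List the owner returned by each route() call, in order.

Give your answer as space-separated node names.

Answer: NA NA NA NA NA

Derivation:
Op 1: add NA@24 -> ring=[24:NA]
Op 2: route key 95: none >= 95, wrap to smallest pos 24 -> NA
Op 3: route key 94: none >= 94, wrap to smallest pos 24 -> NA
Op 4: route key 84: none >= 84, wrap to smallest pos 24 -> NA
Op 5: route key 73: none >= 73, wrap to smallest pos 24 -> NA
Op 6: add NB@41 -> ring=[24:NA,41:NB]
Op 7: route key 96: none >= 96, wrap to smallest pos 24 -> NA
Op 8: add NC@82 -> ring=[24:NA,41:NB,82:NC]
Op 9: add ND@34 -> ring=[24:NA,34:ND,41:NB,82:NC]
Op 10: add NE@79 -> ring=[24:NA,34:ND,41:NB,79:NE,82:NC]
Op 11: remove NE -> ring=[24:NA,34:ND,41:NB,82:NC]
Op 12: add NF@69 -> ring=[24:NA,34:ND,41:NB,69:NF,82:NC]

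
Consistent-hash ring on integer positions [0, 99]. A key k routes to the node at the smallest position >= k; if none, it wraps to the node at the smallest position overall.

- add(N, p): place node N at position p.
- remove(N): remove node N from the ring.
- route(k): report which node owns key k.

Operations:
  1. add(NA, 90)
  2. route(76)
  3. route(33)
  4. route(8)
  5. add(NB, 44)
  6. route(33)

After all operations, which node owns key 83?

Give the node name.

Answer: NA

Derivation:
Op 1: add NA@90 -> ring=[90:NA]
Op 2: route key 76: smallest pos >= 76 is 90 -> NA
Op 3: route key 33: smallest pos >= 33 is 90 -> NA
Op 4: route key 8: smallest pos >= 8 is 90 -> NA
Op 5: add NB@44 -> ring=[44:NB,90:NA]
Op 6: route key 33: smallest pos >= 33 is 44 -> NB
Final route key 83: smallest pos >= 83 is 90 -> NA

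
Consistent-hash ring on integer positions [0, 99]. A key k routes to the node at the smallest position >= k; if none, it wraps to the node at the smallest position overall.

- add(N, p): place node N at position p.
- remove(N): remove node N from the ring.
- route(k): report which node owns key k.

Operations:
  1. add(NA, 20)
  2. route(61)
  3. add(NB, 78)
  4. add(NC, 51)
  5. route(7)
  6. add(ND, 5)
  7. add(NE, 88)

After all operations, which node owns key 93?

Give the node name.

Op 1: add NA@20 -> ring=[20:NA]
Op 2: route key 61: none >= 61, wrap to smallest pos 20 -> NA
Op 3: add NB@78 -> ring=[20:NA,78:NB]
Op 4: add NC@51 -> ring=[20:NA,51:NC,78:NB]
Op 5: route key 7: smallest pos >= 7 is 20 -> NA
Op 6: add ND@5 -> ring=[5:ND,20:NA,51:NC,78:NB]
Op 7: add NE@88 -> ring=[5:ND,20:NA,51:NC,78:NB,88:NE]
Final route key 93: none >= 93, wrap to smallest pos 5 -> ND

Answer: ND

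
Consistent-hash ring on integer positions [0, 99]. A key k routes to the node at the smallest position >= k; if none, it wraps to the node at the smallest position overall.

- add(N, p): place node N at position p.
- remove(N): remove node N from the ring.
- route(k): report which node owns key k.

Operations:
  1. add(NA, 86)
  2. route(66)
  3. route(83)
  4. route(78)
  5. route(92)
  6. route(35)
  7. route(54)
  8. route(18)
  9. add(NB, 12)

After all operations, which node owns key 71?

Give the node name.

Answer: NA

Derivation:
Op 1: add NA@86 -> ring=[86:NA]
Op 2: route key 66: smallest pos >= 66 is 86 -> NA
Op 3: route key 83: smallest pos >= 83 is 86 -> NA
Op 4: route key 78: smallest pos >= 78 is 86 -> NA
Op 5: route key 92: none >= 92, wrap to smallest pos 86 -> NA
Op 6: route key 35: smallest pos >= 35 is 86 -> NA
Op 7: route key 54: smallest pos >= 54 is 86 -> NA
Op 8: route key 18: smallest pos >= 18 is 86 -> NA
Op 9: add NB@12 -> ring=[12:NB,86:NA]
Final route key 71: smallest pos >= 71 is 86 -> NA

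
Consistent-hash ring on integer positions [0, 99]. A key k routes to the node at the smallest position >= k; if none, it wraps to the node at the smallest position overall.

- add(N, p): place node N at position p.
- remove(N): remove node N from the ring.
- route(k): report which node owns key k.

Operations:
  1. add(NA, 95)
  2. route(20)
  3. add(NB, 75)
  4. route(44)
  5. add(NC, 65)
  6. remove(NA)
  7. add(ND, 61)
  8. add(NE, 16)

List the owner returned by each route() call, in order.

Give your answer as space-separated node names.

Op 1: add NA@95 -> ring=[95:NA]
Op 2: route key 20: smallest pos >= 20 is 95 -> NA
Op 3: add NB@75 -> ring=[75:NB,95:NA]
Op 4: route key 44: smallest pos >= 44 is 75 -> NB
Op 5: add NC@65 -> ring=[65:NC,75:NB,95:NA]
Op 6: remove NA -> ring=[65:NC,75:NB]
Op 7: add ND@61 -> ring=[61:ND,65:NC,75:NB]
Op 8: add NE@16 -> ring=[16:NE,61:ND,65:NC,75:NB]

Answer: NA NB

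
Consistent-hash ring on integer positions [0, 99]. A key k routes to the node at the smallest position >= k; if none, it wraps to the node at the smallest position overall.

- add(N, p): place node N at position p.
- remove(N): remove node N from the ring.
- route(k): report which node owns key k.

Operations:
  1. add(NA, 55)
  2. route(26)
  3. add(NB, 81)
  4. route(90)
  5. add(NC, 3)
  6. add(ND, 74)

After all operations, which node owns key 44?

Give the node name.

Answer: NA

Derivation:
Op 1: add NA@55 -> ring=[55:NA]
Op 2: route key 26: smallest pos >= 26 is 55 -> NA
Op 3: add NB@81 -> ring=[55:NA,81:NB]
Op 4: route key 90: none >= 90, wrap to smallest pos 55 -> NA
Op 5: add NC@3 -> ring=[3:NC,55:NA,81:NB]
Op 6: add ND@74 -> ring=[3:NC,55:NA,74:ND,81:NB]
Final route key 44: smallest pos >= 44 is 55 -> NA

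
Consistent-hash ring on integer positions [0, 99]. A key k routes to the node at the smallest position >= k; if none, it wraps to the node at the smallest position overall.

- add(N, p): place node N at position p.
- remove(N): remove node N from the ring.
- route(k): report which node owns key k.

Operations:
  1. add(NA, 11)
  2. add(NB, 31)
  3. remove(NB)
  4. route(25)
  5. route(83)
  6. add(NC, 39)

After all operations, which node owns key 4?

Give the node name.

Answer: NA

Derivation:
Op 1: add NA@11 -> ring=[11:NA]
Op 2: add NB@31 -> ring=[11:NA,31:NB]
Op 3: remove NB -> ring=[11:NA]
Op 4: route key 25: none >= 25, wrap to smallest pos 11 -> NA
Op 5: route key 83: none >= 83, wrap to smallest pos 11 -> NA
Op 6: add NC@39 -> ring=[11:NA,39:NC]
Final route key 4: smallest pos >= 4 is 11 -> NA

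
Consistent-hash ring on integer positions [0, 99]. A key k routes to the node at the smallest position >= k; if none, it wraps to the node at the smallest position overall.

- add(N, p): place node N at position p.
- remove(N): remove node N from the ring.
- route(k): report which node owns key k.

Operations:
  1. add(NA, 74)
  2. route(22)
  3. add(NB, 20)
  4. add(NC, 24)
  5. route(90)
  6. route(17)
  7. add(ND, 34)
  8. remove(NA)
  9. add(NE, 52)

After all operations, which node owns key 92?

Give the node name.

Op 1: add NA@74 -> ring=[74:NA]
Op 2: route key 22: smallest pos >= 22 is 74 -> NA
Op 3: add NB@20 -> ring=[20:NB,74:NA]
Op 4: add NC@24 -> ring=[20:NB,24:NC,74:NA]
Op 5: route key 90: none >= 90, wrap to smallest pos 20 -> NB
Op 6: route key 17: smallest pos >= 17 is 20 -> NB
Op 7: add ND@34 -> ring=[20:NB,24:NC,34:ND,74:NA]
Op 8: remove NA -> ring=[20:NB,24:NC,34:ND]
Op 9: add NE@52 -> ring=[20:NB,24:NC,34:ND,52:NE]
Final route key 92: none >= 92, wrap to smallest pos 20 -> NB

Answer: NB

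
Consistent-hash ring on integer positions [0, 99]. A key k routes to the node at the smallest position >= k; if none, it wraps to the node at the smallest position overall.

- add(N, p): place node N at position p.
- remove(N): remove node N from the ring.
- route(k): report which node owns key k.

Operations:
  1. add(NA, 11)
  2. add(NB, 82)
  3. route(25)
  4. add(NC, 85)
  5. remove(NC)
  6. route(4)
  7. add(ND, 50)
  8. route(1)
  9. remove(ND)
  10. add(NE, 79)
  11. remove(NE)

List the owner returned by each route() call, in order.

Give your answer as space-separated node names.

Answer: NB NA NA

Derivation:
Op 1: add NA@11 -> ring=[11:NA]
Op 2: add NB@82 -> ring=[11:NA,82:NB]
Op 3: route key 25: smallest pos >= 25 is 82 -> NB
Op 4: add NC@85 -> ring=[11:NA,82:NB,85:NC]
Op 5: remove NC -> ring=[11:NA,82:NB]
Op 6: route key 4: smallest pos >= 4 is 11 -> NA
Op 7: add ND@50 -> ring=[11:NA,50:ND,82:NB]
Op 8: route key 1: smallest pos >= 1 is 11 -> NA
Op 9: remove ND -> ring=[11:NA,82:NB]
Op 10: add NE@79 -> ring=[11:NA,79:NE,82:NB]
Op 11: remove NE -> ring=[11:NA,82:NB]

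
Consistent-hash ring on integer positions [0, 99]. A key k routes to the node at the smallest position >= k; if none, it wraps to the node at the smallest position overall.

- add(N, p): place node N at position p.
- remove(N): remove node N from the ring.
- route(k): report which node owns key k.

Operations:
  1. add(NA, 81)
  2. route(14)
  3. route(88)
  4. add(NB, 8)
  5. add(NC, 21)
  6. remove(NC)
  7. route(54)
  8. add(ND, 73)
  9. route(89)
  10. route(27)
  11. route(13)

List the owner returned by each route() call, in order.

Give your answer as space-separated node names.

Op 1: add NA@81 -> ring=[81:NA]
Op 2: route key 14: smallest pos >= 14 is 81 -> NA
Op 3: route key 88: none >= 88, wrap to smallest pos 81 -> NA
Op 4: add NB@8 -> ring=[8:NB,81:NA]
Op 5: add NC@21 -> ring=[8:NB,21:NC,81:NA]
Op 6: remove NC -> ring=[8:NB,81:NA]
Op 7: route key 54: smallest pos >= 54 is 81 -> NA
Op 8: add ND@73 -> ring=[8:NB,73:ND,81:NA]
Op 9: route key 89: none >= 89, wrap to smallest pos 8 -> NB
Op 10: route key 27: smallest pos >= 27 is 73 -> ND
Op 11: route key 13: smallest pos >= 13 is 73 -> ND

Answer: NA NA NA NB ND ND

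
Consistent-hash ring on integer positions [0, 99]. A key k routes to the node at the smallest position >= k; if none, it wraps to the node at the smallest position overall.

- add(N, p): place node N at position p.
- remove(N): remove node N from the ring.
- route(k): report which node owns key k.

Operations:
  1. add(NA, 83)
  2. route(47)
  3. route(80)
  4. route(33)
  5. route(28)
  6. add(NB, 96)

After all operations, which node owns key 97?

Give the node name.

Op 1: add NA@83 -> ring=[83:NA]
Op 2: route key 47: smallest pos >= 47 is 83 -> NA
Op 3: route key 80: smallest pos >= 80 is 83 -> NA
Op 4: route key 33: smallest pos >= 33 is 83 -> NA
Op 5: route key 28: smallest pos >= 28 is 83 -> NA
Op 6: add NB@96 -> ring=[83:NA,96:NB]
Final route key 97: none >= 97, wrap to smallest pos 83 -> NA

Answer: NA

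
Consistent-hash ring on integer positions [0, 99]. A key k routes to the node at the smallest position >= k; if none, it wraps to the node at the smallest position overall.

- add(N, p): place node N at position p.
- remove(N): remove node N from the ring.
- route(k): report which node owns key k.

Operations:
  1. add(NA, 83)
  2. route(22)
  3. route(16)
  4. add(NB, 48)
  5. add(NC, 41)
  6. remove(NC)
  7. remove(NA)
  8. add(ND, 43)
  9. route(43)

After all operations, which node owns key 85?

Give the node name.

Answer: ND

Derivation:
Op 1: add NA@83 -> ring=[83:NA]
Op 2: route key 22: smallest pos >= 22 is 83 -> NA
Op 3: route key 16: smallest pos >= 16 is 83 -> NA
Op 4: add NB@48 -> ring=[48:NB,83:NA]
Op 5: add NC@41 -> ring=[41:NC,48:NB,83:NA]
Op 6: remove NC -> ring=[48:NB,83:NA]
Op 7: remove NA -> ring=[48:NB]
Op 8: add ND@43 -> ring=[43:ND,48:NB]
Op 9: route key 43: smallest pos >= 43 is 43 -> ND
Final route key 85: none >= 85, wrap to smallest pos 43 -> ND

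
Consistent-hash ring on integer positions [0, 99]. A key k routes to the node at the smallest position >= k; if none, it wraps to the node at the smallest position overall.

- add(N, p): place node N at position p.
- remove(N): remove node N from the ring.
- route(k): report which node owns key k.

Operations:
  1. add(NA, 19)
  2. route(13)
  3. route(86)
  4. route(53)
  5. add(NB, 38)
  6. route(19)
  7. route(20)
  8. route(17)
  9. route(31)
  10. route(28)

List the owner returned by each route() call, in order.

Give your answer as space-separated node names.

Answer: NA NA NA NA NB NA NB NB

Derivation:
Op 1: add NA@19 -> ring=[19:NA]
Op 2: route key 13: smallest pos >= 13 is 19 -> NA
Op 3: route key 86: none >= 86, wrap to smallest pos 19 -> NA
Op 4: route key 53: none >= 53, wrap to smallest pos 19 -> NA
Op 5: add NB@38 -> ring=[19:NA,38:NB]
Op 6: route key 19: smallest pos >= 19 is 19 -> NA
Op 7: route key 20: smallest pos >= 20 is 38 -> NB
Op 8: route key 17: smallest pos >= 17 is 19 -> NA
Op 9: route key 31: smallest pos >= 31 is 38 -> NB
Op 10: route key 28: smallest pos >= 28 is 38 -> NB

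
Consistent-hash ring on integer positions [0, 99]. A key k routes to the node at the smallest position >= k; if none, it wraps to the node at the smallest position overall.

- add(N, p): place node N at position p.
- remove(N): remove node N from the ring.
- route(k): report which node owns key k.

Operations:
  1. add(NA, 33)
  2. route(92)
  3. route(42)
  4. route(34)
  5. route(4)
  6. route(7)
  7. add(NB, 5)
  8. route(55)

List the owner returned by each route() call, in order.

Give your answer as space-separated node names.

Answer: NA NA NA NA NA NB

Derivation:
Op 1: add NA@33 -> ring=[33:NA]
Op 2: route key 92: none >= 92, wrap to smallest pos 33 -> NA
Op 3: route key 42: none >= 42, wrap to smallest pos 33 -> NA
Op 4: route key 34: none >= 34, wrap to smallest pos 33 -> NA
Op 5: route key 4: smallest pos >= 4 is 33 -> NA
Op 6: route key 7: smallest pos >= 7 is 33 -> NA
Op 7: add NB@5 -> ring=[5:NB,33:NA]
Op 8: route key 55: none >= 55, wrap to smallest pos 5 -> NB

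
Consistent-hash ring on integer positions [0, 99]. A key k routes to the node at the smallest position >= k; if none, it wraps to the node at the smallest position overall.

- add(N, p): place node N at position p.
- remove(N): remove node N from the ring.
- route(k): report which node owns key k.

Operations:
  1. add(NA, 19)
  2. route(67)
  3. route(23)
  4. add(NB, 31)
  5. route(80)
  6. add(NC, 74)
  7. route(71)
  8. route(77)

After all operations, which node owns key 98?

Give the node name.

Op 1: add NA@19 -> ring=[19:NA]
Op 2: route key 67: none >= 67, wrap to smallest pos 19 -> NA
Op 3: route key 23: none >= 23, wrap to smallest pos 19 -> NA
Op 4: add NB@31 -> ring=[19:NA,31:NB]
Op 5: route key 80: none >= 80, wrap to smallest pos 19 -> NA
Op 6: add NC@74 -> ring=[19:NA,31:NB,74:NC]
Op 7: route key 71: smallest pos >= 71 is 74 -> NC
Op 8: route key 77: none >= 77, wrap to smallest pos 19 -> NA
Final route key 98: none >= 98, wrap to smallest pos 19 -> NA

Answer: NA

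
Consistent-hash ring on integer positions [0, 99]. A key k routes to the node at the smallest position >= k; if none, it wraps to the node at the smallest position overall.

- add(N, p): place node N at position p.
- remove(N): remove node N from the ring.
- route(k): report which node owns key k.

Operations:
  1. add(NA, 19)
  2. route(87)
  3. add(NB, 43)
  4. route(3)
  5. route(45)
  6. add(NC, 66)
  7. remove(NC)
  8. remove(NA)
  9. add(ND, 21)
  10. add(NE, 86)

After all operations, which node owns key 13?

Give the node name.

Op 1: add NA@19 -> ring=[19:NA]
Op 2: route key 87: none >= 87, wrap to smallest pos 19 -> NA
Op 3: add NB@43 -> ring=[19:NA,43:NB]
Op 4: route key 3: smallest pos >= 3 is 19 -> NA
Op 5: route key 45: none >= 45, wrap to smallest pos 19 -> NA
Op 6: add NC@66 -> ring=[19:NA,43:NB,66:NC]
Op 7: remove NC -> ring=[19:NA,43:NB]
Op 8: remove NA -> ring=[43:NB]
Op 9: add ND@21 -> ring=[21:ND,43:NB]
Op 10: add NE@86 -> ring=[21:ND,43:NB,86:NE]
Final route key 13: smallest pos >= 13 is 21 -> ND

Answer: ND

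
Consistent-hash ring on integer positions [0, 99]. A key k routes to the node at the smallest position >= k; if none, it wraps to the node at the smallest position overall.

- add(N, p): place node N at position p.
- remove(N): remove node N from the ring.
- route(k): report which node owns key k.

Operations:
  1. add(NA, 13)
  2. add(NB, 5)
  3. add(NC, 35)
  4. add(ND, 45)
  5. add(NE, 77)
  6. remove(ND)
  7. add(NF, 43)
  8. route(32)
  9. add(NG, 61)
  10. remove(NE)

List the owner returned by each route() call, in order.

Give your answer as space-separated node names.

Answer: NC

Derivation:
Op 1: add NA@13 -> ring=[13:NA]
Op 2: add NB@5 -> ring=[5:NB,13:NA]
Op 3: add NC@35 -> ring=[5:NB,13:NA,35:NC]
Op 4: add ND@45 -> ring=[5:NB,13:NA,35:NC,45:ND]
Op 5: add NE@77 -> ring=[5:NB,13:NA,35:NC,45:ND,77:NE]
Op 6: remove ND -> ring=[5:NB,13:NA,35:NC,77:NE]
Op 7: add NF@43 -> ring=[5:NB,13:NA,35:NC,43:NF,77:NE]
Op 8: route key 32: smallest pos >= 32 is 35 -> NC
Op 9: add NG@61 -> ring=[5:NB,13:NA,35:NC,43:NF,61:NG,77:NE]
Op 10: remove NE -> ring=[5:NB,13:NA,35:NC,43:NF,61:NG]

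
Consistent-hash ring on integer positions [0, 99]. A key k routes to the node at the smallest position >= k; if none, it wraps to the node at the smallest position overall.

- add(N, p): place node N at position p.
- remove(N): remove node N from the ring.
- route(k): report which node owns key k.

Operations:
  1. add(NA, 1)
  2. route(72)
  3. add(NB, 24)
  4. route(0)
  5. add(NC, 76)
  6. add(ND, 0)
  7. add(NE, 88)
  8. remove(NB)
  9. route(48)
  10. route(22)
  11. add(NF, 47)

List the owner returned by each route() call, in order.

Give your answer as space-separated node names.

Op 1: add NA@1 -> ring=[1:NA]
Op 2: route key 72: none >= 72, wrap to smallest pos 1 -> NA
Op 3: add NB@24 -> ring=[1:NA,24:NB]
Op 4: route key 0: smallest pos >= 0 is 1 -> NA
Op 5: add NC@76 -> ring=[1:NA,24:NB,76:NC]
Op 6: add ND@0 -> ring=[0:ND,1:NA,24:NB,76:NC]
Op 7: add NE@88 -> ring=[0:ND,1:NA,24:NB,76:NC,88:NE]
Op 8: remove NB -> ring=[0:ND,1:NA,76:NC,88:NE]
Op 9: route key 48: smallest pos >= 48 is 76 -> NC
Op 10: route key 22: smallest pos >= 22 is 76 -> NC
Op 11: add NF@47 -> ring=[0:ND,1:NA,47:NF,76:NC,88:NE]

Answer: NA NA NC NC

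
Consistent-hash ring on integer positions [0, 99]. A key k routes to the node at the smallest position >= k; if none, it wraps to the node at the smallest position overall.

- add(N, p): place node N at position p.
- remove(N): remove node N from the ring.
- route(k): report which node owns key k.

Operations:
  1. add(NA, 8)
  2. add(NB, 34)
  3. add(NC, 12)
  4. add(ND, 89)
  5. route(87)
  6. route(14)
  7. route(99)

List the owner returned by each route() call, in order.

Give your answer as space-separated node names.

Op 1: add NA@8 -> ring=[8:NA]
Op 2: add NB@34 -> ring=[8:NA,34:NB]
Op 3: add NC@12 -> ring=[8:NA,12:NC,34:NB]
Op 4: add ND@89 -> ring=[8:NA,12:NC,34:NB,89:ND]
Op 5: route key 87: smallest pos >= 87 is 89 -> ND
Op 6: route key 14: smallest pos >= 14 is 34 -> NB
Op 7: route key 99: none >= 99, wrap to smallest pos 8 -> NA

Answer: ND NB NA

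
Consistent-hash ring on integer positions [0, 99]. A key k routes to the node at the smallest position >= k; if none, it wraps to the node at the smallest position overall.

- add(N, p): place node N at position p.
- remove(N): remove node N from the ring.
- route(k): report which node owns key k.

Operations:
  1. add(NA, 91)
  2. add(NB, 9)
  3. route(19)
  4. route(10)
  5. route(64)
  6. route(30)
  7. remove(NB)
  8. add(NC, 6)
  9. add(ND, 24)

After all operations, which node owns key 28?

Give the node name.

Answer: NA

Derivation:
Op 1: add NA@91 -> ring=[91:NA]
Op 2: add NB@9 -> ring=[9:NB,91:NA]
Op 3: route key 19: smallest pos >= 19 is 91 -> NA
Op 4: route key 10: smallest pos >= 10 is 91 -> NA
Op 5: route key 64: smallest pos >= 64 is 91 -> NA
Op 6: route key 30: smallest pos >= 30 is 91 -> NA
Op 7: remove NB -> ring=[91:NA]
Op 8: add NC@6 -> ring=[6:NC,91:NA]
Op 9: add ND@24 -> ring=[6:NC,24:ND,91:NA]
Final route key 28: smallest pos >= 28 is 91 -> NA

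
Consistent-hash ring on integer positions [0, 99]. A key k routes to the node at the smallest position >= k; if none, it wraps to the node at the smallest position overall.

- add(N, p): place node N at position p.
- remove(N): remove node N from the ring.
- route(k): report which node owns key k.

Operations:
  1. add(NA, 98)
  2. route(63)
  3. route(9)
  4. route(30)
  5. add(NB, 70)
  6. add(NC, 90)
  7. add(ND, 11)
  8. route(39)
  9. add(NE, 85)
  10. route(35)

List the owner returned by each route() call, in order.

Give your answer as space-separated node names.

Op 1: add NA@98 -> ring=[98:NA]
Op 2: route key 63: smallest pos >= 63 is 98 -> NA
Op 3: route key 9: smallest pos >= 9 is 98 -> NA
Op 4: route key 30: smallest pos >= 30 is 98 -> NA
Op 5: add NB@70 -> ring=[70:NB,98:NA]
Op 6: add NC@90 -> ring=[70:NB,90:NC,98:NA]
Op 7: add ND@11 -> ring=[11:ND,70:NB,90:NC,98:NA]
Op 8: route key 39: smallest pos >= 39 is 70 -> NB
Op 9: add NE@85 -> ring=[11:ND,70:NB,85:NE,90:NC,98:NA]
Op 10: route key 35: smallest pos >= 35 is 70 -> NB

Answer: NA NA NA NB NB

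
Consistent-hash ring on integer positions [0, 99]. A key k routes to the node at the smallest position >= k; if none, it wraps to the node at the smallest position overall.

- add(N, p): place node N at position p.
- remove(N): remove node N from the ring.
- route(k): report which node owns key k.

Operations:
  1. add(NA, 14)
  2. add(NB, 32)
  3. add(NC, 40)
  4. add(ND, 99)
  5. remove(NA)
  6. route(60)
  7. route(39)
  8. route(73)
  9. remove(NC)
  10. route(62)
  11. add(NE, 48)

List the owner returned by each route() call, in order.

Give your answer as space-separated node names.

Op 1: add NA@14 -> ring=[14:NA]
Op 2: add NB@32 -> ring=[14:NA,32:NB]
Op 3: add NC@40 -> ring=[14:NA,32:NB,40:NC]
Op 4: add ND@99 -> ring=[14:NA,32:NB,40:NC,99:ND]
Op 5: remove NA -> ring=[32:NB,40:NC,99:ND]
Op 6: route key 60: smallest pos >= 60 is 99 -> ND
Op 7: route key 39: smallest pos >= 39 is 40 -> NC
Op 8: route key 73: smallest pos >= 73 is 99 -> ND
Op 9: remove NC -> ring=[32:NB,99:ND]
Op 10: route key 62: smallest pos >= 62 is 99 -> ND
Op 11: add NE@48 -> ring=[32:NB,48:NE,99:ND]

Answer: ND NC ND ND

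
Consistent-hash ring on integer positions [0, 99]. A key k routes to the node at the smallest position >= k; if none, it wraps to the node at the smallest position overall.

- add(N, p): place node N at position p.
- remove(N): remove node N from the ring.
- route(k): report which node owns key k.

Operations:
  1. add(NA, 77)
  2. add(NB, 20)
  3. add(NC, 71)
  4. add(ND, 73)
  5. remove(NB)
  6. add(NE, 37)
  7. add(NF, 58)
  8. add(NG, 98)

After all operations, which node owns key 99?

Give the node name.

Op 1: add NA@77 -> ring=[77:NA]
Op 2: add NB@20 -> ring=[20:NB,77:NA]
Op 3: add NC@71 -> ring=[20:NB,71:NC,77:NA]
Op 4: add ND@73 -> ring=[20:NB,71:NC,73:ND,77:NA]
Op 5: remove NB -> ring=[71:NC,73:ND,77:NA]
Op 6: add NE@37 -> ring=[37:NE,71:NC,73:ND,77:NA]
Op 7: add NF@58 -> ring=[37:NE,58:NF,71:NC,73:ND,77:NA]
Op 8: add NG@98 -> ring=[37:NE,58:NF,71:NC,73:ND,77:NA,98:NG]
Final route key 99: none >= 99, wrap to smallest pos 37 -> NE

Answer: NE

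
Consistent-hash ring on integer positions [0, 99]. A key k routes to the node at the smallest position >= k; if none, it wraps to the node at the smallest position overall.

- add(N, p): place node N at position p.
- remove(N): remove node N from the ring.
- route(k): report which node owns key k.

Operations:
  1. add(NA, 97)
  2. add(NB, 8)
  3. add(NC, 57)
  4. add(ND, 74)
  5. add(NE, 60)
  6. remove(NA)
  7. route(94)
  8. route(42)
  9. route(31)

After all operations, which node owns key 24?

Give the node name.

Op 1: add NA@97 -> ring=[97:NA]
Op 2: add NB@8 -> ring=[8:NB,97:NA]
Op 3: add NC@57 -> ring=[8:NB,57:NC,97:NA]
Op 4: add ND@74 -> ring=[8:NB,57:NC,74:ND,97:NA]
Op 5: add NE@60 -> ring=[8:NB,57:NC,60:NE,74:ND,97:NA]
Op 6: remove NA -> ring=[8:NB,57:NC,60:NE,74:ND]
Op 7: route key 94: none >= 94, wrap to smallest pos 8 -> NB
Op 8: route key 42: smallest pos >= 42 is 57 -> NC
Op 9: route key 31: smallest pos >= 31 is 57 -> NC
Final route key 24: smallest pos >= 24 is 57 -> NC

Answer: NC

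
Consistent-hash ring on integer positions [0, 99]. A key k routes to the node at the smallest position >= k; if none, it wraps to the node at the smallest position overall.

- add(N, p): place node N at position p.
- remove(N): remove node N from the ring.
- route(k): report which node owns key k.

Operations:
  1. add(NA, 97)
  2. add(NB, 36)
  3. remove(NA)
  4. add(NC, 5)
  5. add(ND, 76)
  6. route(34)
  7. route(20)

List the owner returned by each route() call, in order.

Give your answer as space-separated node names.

Answer: NB NB

Derivation:
Op 1: add NA@97 -> ring=[97:NA]
Op 2: add NB@36 -> ring=[36:NB,97:NA]
Op 3: remove NA -> ring=[36:NB]
Op 4: add NC@5 -> ring=[5:NC,36:NB]
Op 5: add ND@76 -> ring=[5:NC,36:NB,76:ND]
Op 6: route key 34: smallest pos >= 34 is 36 -> NB
Op 7: route key 20: smallest pos >= 20 is 36 -> NB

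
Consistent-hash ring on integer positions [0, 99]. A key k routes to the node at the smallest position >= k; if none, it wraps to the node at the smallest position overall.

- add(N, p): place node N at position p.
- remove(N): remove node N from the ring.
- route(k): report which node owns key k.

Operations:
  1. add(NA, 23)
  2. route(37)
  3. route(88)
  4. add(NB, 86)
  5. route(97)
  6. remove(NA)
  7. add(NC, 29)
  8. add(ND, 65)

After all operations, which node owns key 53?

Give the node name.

Answer: ND

Derivation:
Op 1: add NA@23 -> ring=[23:NA]
Op 2: route key 37: none >= 37, wrap to smallest pos 23 -> NA
Op 3: route key 88: none >= 88, wrap to smallest pos 23 -> NA
Op 4: add NB@86 -> ring=[23:NA,86:NB]
Op 5: route key 97: none >= 97, wrap to smallest pos 23 -> NA
Op 6: remove NA -> ring=[86:NB]
Op 7: add NC@29 -> ring=[29:NC,86:NB]
Op 8: add ND@65 -> ring=[29:NC,65:ND,86:NB]
Final route key 53: smallest pos >= 53 is 65 -> ND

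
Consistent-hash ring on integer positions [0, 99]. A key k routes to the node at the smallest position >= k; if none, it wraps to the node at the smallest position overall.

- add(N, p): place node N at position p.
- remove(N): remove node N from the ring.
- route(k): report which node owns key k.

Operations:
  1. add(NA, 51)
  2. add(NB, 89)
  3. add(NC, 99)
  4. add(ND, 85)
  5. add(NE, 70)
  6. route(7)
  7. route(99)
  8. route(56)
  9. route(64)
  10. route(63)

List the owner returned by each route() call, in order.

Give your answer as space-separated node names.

Answer: NA NC NE NE NE

Derivation:
Op 1: add NA@51 -> ring=[51:NA]
Op 2: add NB@89 -> ring=[51:NA,89:NB]
Op 3: add NC@99 -> ring=[51:NA,89:NB,99:NC]
Op 4: add ND@85 -> ring=[51:NA,85:ND,89:NB,99:NC]
Op 5: add NE@70 -> ring=[51:NA,70:NE,85:ND,89:NB,99:NC]
Op 6: route key 7: smallest pos >= 7 is 51 -> NA
Op 7: route key 99: smallest pos >= 99 is 99 -> NC
Op 8: route key 56: smallest pos >= 56 is 70 -> NE
Op 9: route key 64: smallest pos >= 64 is 70 -> NE
Op 10: route key 63: smallest pos >= 63 is 70 -> NE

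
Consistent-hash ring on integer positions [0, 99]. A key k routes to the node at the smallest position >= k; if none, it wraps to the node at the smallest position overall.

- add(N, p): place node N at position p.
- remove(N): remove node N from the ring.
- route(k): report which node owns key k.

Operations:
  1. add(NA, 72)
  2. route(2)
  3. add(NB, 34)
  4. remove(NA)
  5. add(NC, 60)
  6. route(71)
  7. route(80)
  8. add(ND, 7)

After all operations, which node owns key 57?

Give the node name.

Answer: NC

Derivation:
Op 1: add NA@72 -> ring=[72:NA]
Op 2: route key 2: smallest pos >= 2 is 72 -> NA
Op 3: add NB@34 -> ring=[34:NB,72:NA]
Op 4: remove NA -> ring=[34:NB]
Op 5: add NC@60 -> ring=[34:NB,60:NC]
Op 6: route key 71: none >= 71, wrap to smallest pos 34 -> NB
Op 7: route key 80: none >= 80, wrap to smallest pos 34 -> NB
Op 8: add ND@7 -> ring=[7:ND,34:NB,60:NC]
Final route key 57: smallest pos >= 57 is 60 -> NC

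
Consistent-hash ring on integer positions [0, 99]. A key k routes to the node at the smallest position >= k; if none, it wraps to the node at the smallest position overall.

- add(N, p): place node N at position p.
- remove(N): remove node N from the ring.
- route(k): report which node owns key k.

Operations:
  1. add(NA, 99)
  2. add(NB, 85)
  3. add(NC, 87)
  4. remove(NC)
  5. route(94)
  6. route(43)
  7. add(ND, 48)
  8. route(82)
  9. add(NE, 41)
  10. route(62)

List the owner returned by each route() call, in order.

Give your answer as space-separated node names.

Answer: NA NB NB NB

Derivation:
Op 1: add NA@99 -> ring=[99:NA]
Op 2: add NB@85 -> ring=[85:NB,99:NA]
Op 3: add NC@87 -> ring=[85:NB,87:NC,99:NA]
Op 4: remove NC -> ring=[85:NB,99:NA]
Op 5: route key 94: smallest pos >= 94 is 99 -> NA
Op 6: route key 43: smallest pos >= 43 is 85 -> NB
Op 7: add ND@48 -> ring=[48:ND,85:NB,99:NA]
Op 8: route key 82: smallest pos >= 82 is 85 -> NB
Op 9: add NE@41 -> ring=[41:NE,48:ND,85:NB,99:NA]
Op 10: route key 62: smallest pos >= 62 is 85 -> NB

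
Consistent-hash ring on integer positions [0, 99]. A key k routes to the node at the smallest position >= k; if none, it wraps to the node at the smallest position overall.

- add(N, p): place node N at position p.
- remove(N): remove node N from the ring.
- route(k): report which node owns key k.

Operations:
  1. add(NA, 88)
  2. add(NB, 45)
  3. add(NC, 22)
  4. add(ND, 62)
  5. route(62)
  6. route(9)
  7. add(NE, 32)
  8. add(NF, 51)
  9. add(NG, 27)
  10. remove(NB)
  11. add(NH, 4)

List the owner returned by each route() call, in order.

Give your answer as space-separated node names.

Op 1: add NA@88 -> ring=[88:NA]
Op 2: add NB@45 -> ring=[45:NB,88:NA]
Op 3: add NC@22 -> ring=[22:NC,45:NB,88:NA]
Op 4: add ND@62 -> ring=[22:NC,45:NB,62:ND,88:NA]
Op 5: route key 62: smallest pos >= 62 is 62 -> ND
Op 6: route key 9: smallest pos >= 9 is 22 -> NC
Op 7: add NE@32 -> ring=[22:NC,32:NE,45:NB,62:ND,88:NA]
Op 8: add NF@51 -> ring=[22:NC,32:NE,45:NB,51:NF,62:ND,88:NA]
Op 9: add NG@27 -> ring=[22:NC,27:NG,32:NE,45:NB,51:NF,62:ND,88:NA]
Op 10: remove NB -> ring=[22:NC,27:NG,32:NE,51:NF,62:ND,88:NA]
Op 11: add NH@4 -> ring=[4:NH,22:NC,27:NG,32:NE,51:NF,62:ND,88:NA]

Answer: ND NC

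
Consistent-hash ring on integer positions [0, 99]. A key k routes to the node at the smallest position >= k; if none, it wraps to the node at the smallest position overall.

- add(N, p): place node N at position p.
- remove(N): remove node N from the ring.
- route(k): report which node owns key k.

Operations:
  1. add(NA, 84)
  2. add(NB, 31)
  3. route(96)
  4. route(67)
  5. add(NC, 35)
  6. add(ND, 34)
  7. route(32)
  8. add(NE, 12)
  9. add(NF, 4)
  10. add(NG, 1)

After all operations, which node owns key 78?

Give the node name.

Op 1: add NA@84 -> ring=[84:NA]
Op 2: add NB@31 -> ring=[31:NB,84:NA]
Op 3: route key 96: none >= 96, wrap to smallest pos 31 -> NB
Op 4: route key 67: smallest pos >= 67 is 84 -> NA
Op 5: add NC@35 -> ring=[31:NB,35:NC,84:NA]
Op 6: add ND@34 -> ring=[31:NB,34:ND,35:NC,84:NA]
Op 7: route key 32: smallest pos >= 32 is 34 -> ND
Op 8: add NE@12 -> ring=[12:NE,31:NB,34:ND,35:NC,84:NA]
Op 9: add NF@4 -> ring=[4:NF,12:NE,31:NB,34:ND,35:NC,84:NA]
Op 10: add NG@1 -> ring=[1:NG,4:NF,12:NE,31:NB,34:ND,35:NC,84:NA]
Final route key 78: smallest pos >= 78 is 84 -> NA

Answer: NA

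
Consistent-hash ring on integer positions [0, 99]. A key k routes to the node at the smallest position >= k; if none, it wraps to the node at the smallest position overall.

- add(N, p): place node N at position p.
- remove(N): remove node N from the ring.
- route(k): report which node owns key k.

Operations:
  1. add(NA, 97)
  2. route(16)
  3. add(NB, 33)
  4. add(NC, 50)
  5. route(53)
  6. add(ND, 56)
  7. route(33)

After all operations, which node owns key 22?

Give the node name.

Op 1: add NA@97 -> ring=[97:NA]
Op 2: route key 16: smallest pos >= 16 is 97 -> NA
Op 3: add NB@33 -> ring=[33:NB,97:NA]
Op 4: add NC@50 -> ring=[33:NB,50:NC,97:NA]
Op 5: route key 53: smallest pos >= 53 is 97 -> NA
Op 6: add ND@56 -> ring=[33:NB,50:NC,56:ND,97:NA]
Op 7: route key 33: smallest pos >= 33 is 33 -> NB
Final route key 22: smallest pos >= 22 is 33 -> NB

Answer: NB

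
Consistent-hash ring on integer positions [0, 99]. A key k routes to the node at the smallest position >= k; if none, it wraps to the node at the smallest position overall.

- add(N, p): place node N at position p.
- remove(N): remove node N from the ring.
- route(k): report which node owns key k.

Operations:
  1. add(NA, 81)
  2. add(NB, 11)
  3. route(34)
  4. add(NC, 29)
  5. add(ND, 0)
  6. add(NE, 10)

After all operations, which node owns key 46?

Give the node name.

Op 1: add NA@81 -> ring=[81:NA]
Op 2: add NB@11 -> ring=[11:NB,81:NA]
Op 3: route key 34: smallest pos >= 34 is 81 -> NA
Op 4: add NC@29 -> ring=[11:NB,29:NC,81:NA]
Op 5: add ND@0 -> ring=[0:ND,11:NB,29:NC,81:NA]
Op 6: add NE@10 -> ring=[0:ND,10:NE,11:NB,29:NC,81:NA]
Final route key 46: smallest pos >= 46 is 81 -> NA

Answer: NA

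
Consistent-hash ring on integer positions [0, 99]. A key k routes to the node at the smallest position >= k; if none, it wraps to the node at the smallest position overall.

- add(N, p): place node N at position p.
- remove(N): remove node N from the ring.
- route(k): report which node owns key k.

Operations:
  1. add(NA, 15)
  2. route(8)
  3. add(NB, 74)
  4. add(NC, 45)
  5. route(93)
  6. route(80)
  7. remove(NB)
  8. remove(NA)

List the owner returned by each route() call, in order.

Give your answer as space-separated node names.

Op 1: add NA@15 -> ring=[15:NA]
Op 2: route key 8: smallest pos >= 8 is 15 -> NA
Op 3: add NB@74 -> ring=[15:NA,74:NB]
Op 4: add NC@45 -> ring=[15:NA,45:NC,74:NB]
Op 5: route key 93: none >= 93, wrap to smallest pos 15 -> NA
Op 6: route key 80: none >= 80, wrap to smallest pos 15 -> NA
Op 7: remove NB -> ring=[15:NA,45:NC]
Op 8: remove NA -> ring=[45:NC]

Answer: NA NA NA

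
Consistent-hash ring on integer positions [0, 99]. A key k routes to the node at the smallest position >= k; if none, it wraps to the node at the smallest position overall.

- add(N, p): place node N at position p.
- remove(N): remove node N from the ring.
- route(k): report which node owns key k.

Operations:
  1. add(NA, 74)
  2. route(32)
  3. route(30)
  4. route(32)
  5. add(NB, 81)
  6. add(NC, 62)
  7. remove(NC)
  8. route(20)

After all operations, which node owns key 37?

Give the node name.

Op 1: add NA@74 -> ring=[74:NA]
Op 2: route key 32: smallest pos >= 32 is 74 -> NA
Op 3: route key 30: smallest pos >= 30 is 74 -> NA
Op 4: route key 32: smallest pos >= 32 is 74 -> NA
Op 5: add NB@81 -> ring=[74:NA,81:NB]
Op 6: add NC@62 -> ring=[62:NC,74:NA,81:NB]
Op 7: remove NC -> ring=[74:NA,81:NB]
Op 8: route key 20: smallest pos >= 20 is 74 -> NA
Final route key 37: smallest pos >= 37 is 74 -> NA

Answer: NA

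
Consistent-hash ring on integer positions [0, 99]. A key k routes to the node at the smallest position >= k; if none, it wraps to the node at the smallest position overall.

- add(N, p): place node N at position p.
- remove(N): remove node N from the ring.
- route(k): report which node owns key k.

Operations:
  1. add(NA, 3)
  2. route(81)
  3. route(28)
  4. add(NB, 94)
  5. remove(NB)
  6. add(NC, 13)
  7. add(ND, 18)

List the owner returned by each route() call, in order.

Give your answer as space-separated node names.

Answer: NA NA

Derivation:
Op 1: add NA@3 -> ring=[3:NA]
Op 2: route key 81: none >= 81, wrap to smallest pos 3 -> NA
Op 3: route key 28: none >= 28, wrap to smallest pos 3 -> NA
Op 4: add NB@94 -> ring=[3:NA,94:NB]
Op 5: remove NB -> ring=[3:NA]
Op 6: add NC@13 -> ring=[3:NA,13:NC]
Op 7: add ND@18 -> ring=[3:NA,13:NC,18:ND]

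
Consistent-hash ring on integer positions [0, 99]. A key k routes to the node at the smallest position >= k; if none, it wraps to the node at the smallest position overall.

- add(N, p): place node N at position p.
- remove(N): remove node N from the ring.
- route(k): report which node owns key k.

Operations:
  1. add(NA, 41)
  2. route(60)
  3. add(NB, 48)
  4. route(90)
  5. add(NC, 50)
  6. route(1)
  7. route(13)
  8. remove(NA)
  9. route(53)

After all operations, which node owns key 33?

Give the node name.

Answer: NB

Derivation:
Op 1: add NA@41 -> ring=[41:NA]
Op 2: route key 60: none >= 60, wrap to smallest pos 41 -> NA
Op 3: add NB@48 -> ring=[41:NA,48:NB]
Op 4: route key 90: none >= 90, wrap to smallest pos 41 -> NA
Op 5: add NC@50 -> ring=[41:NA,48:NB,50:NC]
Op 6: route key 1: smallest pos >= 1 is 41 -> NA
Op 7: route key 13: smallest pos >= 13 is 41 -> NA
Op 8: remove NA -> ring=[48:NB,50:NC]
Op 9: route key 53: none >= 53, wrap to smallest pos 48 -> NB
Final route key 33: smallest pos >= 33 is 48 -> NB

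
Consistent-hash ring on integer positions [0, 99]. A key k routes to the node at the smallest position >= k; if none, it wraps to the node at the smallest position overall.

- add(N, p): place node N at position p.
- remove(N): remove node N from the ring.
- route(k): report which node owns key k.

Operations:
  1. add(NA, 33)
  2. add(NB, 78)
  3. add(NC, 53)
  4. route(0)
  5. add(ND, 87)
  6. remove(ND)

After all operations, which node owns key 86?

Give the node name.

Answer: NA

Derivation:
Op 1: add NA@33 -> ring=[33:NA]
Op 2: add NB@78 -> ring=[33:NA,78:NB]
Op 3: add NC@53 -> ring=[33:NA,53:NC,78:NB]
Op 4: route key 0: smallest pos >= 0 is 33 -> NA
Op 5: add ND@87 -> ring=[33:NA,53:NC,78:NB,87:ND]
Op 6: remove ND -> ring=[33:NA,53:NC,78:NB]
Final route key 86: none >= 86, wrap to smallest pos 33 -> NA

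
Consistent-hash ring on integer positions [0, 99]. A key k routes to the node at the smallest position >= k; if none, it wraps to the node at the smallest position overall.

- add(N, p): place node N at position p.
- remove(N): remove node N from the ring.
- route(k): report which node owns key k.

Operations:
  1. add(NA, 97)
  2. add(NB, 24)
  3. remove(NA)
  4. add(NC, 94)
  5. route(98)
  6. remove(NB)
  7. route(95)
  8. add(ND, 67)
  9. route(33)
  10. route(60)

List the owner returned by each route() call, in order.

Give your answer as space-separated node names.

Op 1: add NA@97 -> ring=[97:NA]
Op 2: add NB@24 -> ring=[24:NB,97:NA]
Op 3: remove NA -> ring=[24:NB]
Op 4: add NC@94 -> ring=[24:NB,94:NC]
Op 5: route key 98: none >= 98, wrap to smallest pos 24 -> NB
Op 6: remove NB -> ring=[94:NC]
Op 7: route key 95: none >= 95, wrap to smallest pos 94 -> NC
Op 8: add ND@67 -> ring=[67:ND,94:NC]
Op 9: route key 33: smallest pos >= 33 is 67 -> ND
Op 10: route key 60: smallest pos >= 60 is 67 -> ND

Answer: NB NC ND ND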